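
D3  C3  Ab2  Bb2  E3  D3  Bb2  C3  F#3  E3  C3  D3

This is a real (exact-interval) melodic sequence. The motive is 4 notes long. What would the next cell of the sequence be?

G#3 F#3 D3 E3

Unit = 4 notes; the statements start on D3, E3, F#3, moving up a 2nd each time.
So cell 4 is G#3 F#3 D3 E3.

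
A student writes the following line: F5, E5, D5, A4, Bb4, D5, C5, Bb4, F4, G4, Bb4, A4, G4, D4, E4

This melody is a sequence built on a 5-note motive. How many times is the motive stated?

15 notes in groups of 5 gives 15/5 = 3 statements.
Starts: F5, D5, Bb4 — each down a 3rd.

3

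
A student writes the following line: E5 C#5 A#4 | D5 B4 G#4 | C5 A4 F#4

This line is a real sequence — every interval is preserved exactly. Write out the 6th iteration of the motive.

With a 3-note motive the entries are E5, D5, C5, each down a 2nd from the previous.
Continuing the starts: Bb4 → Ab4 → Gb4.
So cell 6 is Gb4 Eb4 C4.

Gb4 Eb4 C4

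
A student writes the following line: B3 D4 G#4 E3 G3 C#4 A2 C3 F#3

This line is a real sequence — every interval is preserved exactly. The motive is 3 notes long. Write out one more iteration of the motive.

D2 F2 B2

Taking 3-note groups, the heads are B3, E3, A2: the pattern moves down a 5th.
Statement 4 starts on D2 and keeps the same exact contour: D2 F2 B2.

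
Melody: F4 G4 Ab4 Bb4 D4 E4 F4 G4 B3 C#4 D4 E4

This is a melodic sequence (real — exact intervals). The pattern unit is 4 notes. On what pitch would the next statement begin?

Taking 4-note groups, the heads are F4, D4, B3: the pattern moves down a 3rd.
The next head, down a 3rd from B3, is G#3.

G#3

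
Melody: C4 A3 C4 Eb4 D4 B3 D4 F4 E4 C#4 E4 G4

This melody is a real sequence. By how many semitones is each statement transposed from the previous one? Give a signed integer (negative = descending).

Taking 4-note groups, the heads are C4, D4, E4: the pattern moves up a 2nd.
C4→D4 is 62 − 60 = 2 semitones.

2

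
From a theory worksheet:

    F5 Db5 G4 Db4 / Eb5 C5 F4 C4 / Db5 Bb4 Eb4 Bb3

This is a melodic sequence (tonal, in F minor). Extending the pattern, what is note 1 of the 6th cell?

Grouping in 4s, the 1st note of each cell is F5, Eb5, Db5.
Extending down a 2nd: C5 → Bb4 → Ab4.

Ab4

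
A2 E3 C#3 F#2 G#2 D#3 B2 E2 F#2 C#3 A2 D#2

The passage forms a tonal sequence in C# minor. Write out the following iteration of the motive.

The 4-note cells begin on A2, G#2, F#2 — each down a 2nd from the last.
So cell 4 is E2 B2 G#2 C#2.

E2 B2 G#2 C#2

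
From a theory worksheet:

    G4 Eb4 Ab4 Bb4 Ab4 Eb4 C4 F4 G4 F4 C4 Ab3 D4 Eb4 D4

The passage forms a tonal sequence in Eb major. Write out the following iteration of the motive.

Ab3 F3 Bb3 C4 Bb3

The 5-note cells begin on G4, Eb4, C4 — each down a 3rd from the last.
From Ab3 the diatonic shape gives Ab3 F3 Bb3 C4 Bb3.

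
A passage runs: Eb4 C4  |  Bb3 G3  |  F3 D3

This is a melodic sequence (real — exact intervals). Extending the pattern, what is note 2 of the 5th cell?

Grouping in 2s, the 2nd note of each cell is C4, G3, D3.
Carrying that down a 4th forward: A2 → E2.

E2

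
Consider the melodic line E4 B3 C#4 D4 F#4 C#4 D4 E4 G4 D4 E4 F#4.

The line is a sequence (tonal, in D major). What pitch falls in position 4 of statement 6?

Grouping in 4s, the 4th note of each cell is D4, E4, F#4.
Extending up a 2nd: G4 → A4 → B4.

B4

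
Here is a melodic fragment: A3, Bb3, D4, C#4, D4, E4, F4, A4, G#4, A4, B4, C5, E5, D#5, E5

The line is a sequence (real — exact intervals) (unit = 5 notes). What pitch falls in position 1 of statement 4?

The unit is 5 notes. Position-1 pitches of the 3 shown cells: A3, E4, B4.
One more up a 5th gives F#5.

F#5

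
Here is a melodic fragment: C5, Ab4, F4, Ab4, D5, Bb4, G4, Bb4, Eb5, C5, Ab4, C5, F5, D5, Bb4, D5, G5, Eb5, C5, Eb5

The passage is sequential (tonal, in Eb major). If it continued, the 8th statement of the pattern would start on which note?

C6

The 4-note cells begin on C5, D5, Eb5, F5, G5 — each up a 2nd from the last.
Continuing: Ab5 → Bb5 → C6. Statement 8 starts on C6.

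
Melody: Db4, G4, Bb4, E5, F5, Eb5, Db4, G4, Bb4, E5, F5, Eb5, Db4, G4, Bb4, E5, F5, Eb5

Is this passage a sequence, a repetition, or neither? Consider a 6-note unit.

repetition

Each 6-note cell is identical (Db4 G4 Bb4 E5 F5 Eb5), restated at the same pitch.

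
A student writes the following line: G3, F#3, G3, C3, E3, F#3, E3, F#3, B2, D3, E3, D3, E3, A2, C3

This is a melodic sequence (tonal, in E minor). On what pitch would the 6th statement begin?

B2

Taking 5-note groups, the heads are G3, F#3, E3: the pattern moves down a 2nd.
Continuing: D3 → C3 → B2. Statement 6 starts on B2.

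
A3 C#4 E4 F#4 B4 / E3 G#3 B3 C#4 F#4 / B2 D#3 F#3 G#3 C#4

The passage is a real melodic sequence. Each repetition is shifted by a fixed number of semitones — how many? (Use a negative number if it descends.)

The 5-note cells begin on A3, E3, B2 — each down a 4th from the last.
A3 to E3 spans -5 semitones.

-5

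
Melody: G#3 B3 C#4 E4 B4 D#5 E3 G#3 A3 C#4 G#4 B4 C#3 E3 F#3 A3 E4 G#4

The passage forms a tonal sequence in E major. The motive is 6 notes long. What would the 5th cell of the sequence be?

F#2 A2 B2 D#3 A3 C#4

The 6-note cells begin on G#3, E3, C#3 — each down a 3rd from the last.
Extending down a 3rd: A2 → F#2.
Statement 5 starts on F#2 and keeps the same diatonic contour: F#2 A2 B2 D#3 A3 C#4.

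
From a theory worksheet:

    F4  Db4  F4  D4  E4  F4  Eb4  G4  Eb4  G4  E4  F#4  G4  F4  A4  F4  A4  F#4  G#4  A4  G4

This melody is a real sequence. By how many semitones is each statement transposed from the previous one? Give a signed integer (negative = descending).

2

Taking 7-note groups, the heads are F4, G4, A4: the pattern moves up a 2nd.
F4 to G4 spans +2 semitones.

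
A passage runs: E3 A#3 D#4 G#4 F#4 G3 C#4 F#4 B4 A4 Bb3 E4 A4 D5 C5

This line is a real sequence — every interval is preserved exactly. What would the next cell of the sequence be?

The 5-note cells begin on E3, G3, Bb3 — each up a 3rd from the last.
Statement 4 starts on Db4 and keeps the same exact contour: Db4 G4 C5 F5 Eb5.

Db4 G4 C5 F5 Eb5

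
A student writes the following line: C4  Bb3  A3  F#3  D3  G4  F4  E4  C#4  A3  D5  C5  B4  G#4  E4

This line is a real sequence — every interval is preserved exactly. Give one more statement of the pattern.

With a 5-note motive the entries are C4, G4, D5, each up a 5th from the previous.
So cell 4 is A5 G5 F#5 D#5 B4.

A5 G5 F#5 D#5 B4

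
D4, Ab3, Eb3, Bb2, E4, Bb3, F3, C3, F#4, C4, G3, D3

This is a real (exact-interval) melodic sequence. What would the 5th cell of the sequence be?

With a 4-note motive the entries are D4, E4, F#4, each up a 2nd from the previous.
Extending up a 2nd: G#4 → A#4.
Statement 5 starts on A#4 and keeps the same exact contour: A#4 E4 B3 F#3.

A#4 E4 B3 F#3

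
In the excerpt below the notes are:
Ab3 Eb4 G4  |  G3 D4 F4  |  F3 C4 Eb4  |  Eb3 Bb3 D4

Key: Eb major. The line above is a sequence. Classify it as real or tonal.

Every note is diatonic to Eb major.
Cell 1 has +4 semitones from note 2 to 3, but cell 2 has +3 — the interval quality changes while the contour stays the same, which is the hallmark of a tonal sequence.

tonal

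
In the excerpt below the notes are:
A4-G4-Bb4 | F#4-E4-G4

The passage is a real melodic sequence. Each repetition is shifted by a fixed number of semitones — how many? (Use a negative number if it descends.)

-3

The 3-note cells begin on A4, F#4 — each down a 3rd from the last.
Counting half-steps from A4 to F#4: -3.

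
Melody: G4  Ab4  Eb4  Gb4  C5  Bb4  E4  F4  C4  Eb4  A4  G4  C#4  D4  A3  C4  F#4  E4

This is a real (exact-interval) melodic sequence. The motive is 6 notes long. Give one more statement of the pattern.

With a 6-note motive the entries are G4, E4, C#4, each down a 3rd from the previous.
From A#3 the exact shape gives A#3 B3 F#3 A3 D#4 C#4.

A#3 B3 F#3 A3 D#4 C#4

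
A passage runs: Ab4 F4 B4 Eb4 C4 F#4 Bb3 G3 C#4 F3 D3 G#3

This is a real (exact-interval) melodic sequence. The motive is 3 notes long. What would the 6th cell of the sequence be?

G2 E2 A#2

With a 3-note motive the entries are Ab4, Eb4, Bb3, F3, each down a 4th from the previous.
Continuing the starts: C3 → G2.
So cell 6 is G2 E2 A#2.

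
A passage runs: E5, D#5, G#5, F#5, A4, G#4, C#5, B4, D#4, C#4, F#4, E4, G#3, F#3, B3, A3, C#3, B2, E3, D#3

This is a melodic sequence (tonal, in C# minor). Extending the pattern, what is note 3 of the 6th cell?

Grouping in 4s, the 3rd note of each cell is G#5, C#5, F#4, B3, E3.
One more down a 5th gives A2.

A2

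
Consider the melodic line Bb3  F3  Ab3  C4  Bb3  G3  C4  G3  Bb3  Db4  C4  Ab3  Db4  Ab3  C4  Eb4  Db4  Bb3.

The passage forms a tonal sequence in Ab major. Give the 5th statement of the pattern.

Taking 6-note groups, the heads are Bb3, C4, Db4: the pattern moves up a 2nd.
Continuing the starts: Eb4 → F4.
Statement 5 starts on F4 and keeps the same diatonic contour: F4 C4 Eb4 G4 F4 Db4.

F4 C4 Eb4 G4 F4 Db4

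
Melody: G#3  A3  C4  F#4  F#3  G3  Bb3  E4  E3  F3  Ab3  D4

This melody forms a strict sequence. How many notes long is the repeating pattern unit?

4

There are 12 notes; a 4-note unit gives 3 cells:
G#3 A3 C4 F#4 | F#3 G3 Bb3 E4 | E3 F3 Ab3 D4
That's a consistent down a 2nd shift per cell, and no other grouping gives one.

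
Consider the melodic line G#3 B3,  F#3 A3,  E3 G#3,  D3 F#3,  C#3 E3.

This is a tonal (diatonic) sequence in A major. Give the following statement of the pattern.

Unit = 2 notes; the statements start on G#3, F#3, E3, D3, C#3, moving down a 2nd each time.
So cell 6 is B2 D3.

B2 D3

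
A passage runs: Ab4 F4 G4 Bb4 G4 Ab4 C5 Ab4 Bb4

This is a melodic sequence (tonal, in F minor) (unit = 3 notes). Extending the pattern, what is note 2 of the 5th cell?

Grouping in 3s, the 2nd note of each cell is F4, G4, Ab4.
Extending up a 2nd: Bb4 → C5.

C5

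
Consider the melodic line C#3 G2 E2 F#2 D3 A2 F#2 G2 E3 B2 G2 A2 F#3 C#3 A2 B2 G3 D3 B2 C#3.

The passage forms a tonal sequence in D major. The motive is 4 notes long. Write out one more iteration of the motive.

Taking 4-note groups, the heads are C#3, D3, E3, F#3, G3: the pattern moves up a 2nd.
So cell 6 is A3 E3 C#3 D3.

A3 E3 C#3 D3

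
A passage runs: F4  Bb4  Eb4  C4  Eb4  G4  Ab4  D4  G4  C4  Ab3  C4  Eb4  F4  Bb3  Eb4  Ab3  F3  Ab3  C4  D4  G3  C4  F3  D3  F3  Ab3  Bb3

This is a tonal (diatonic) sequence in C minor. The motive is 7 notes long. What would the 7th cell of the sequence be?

Ab2 D3 G2 Eb2 G2 Bb2 C3

With a 7-note motive the entries are F4, D4, Bb3, G3, each down a 3rd from the previous.
Continuing the starts: Eb3 → C3 → Ab2.
Statement 7 starts on Ab2 and keeps the same diatonic contour: Ab2 D3 G2 Eb2 G2 Bb2 C3.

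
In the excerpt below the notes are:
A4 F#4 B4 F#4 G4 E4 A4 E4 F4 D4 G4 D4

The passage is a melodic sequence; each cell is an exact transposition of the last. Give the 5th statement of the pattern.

Db4 Bb3 Eb4 Bb3

Taking 4-note groups, the heads are A4, G4, F4: the pattern moves down a 2nd.
Extending down a 2nd: Eb4 → Db4.
From Db4 the exact shape gives Db4 Bb3 Eb4 Bb3.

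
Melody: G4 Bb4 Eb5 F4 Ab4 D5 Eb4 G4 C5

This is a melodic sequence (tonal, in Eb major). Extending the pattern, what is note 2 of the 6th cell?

D4

With 3-note cells, note 2 of each statement runs Bb4, Ab4, G4.
Carrying that down a 2nd forward: F4 → Eb4 → D4.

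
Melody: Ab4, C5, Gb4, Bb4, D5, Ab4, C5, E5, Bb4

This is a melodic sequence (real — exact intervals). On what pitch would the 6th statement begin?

With a 3-note motive the entries are Ab4, Bb4, C5, each up a 2nd from the previous.
Continuing: D5 → E5 → F#5. Statement 6 starts on F#5.

F#5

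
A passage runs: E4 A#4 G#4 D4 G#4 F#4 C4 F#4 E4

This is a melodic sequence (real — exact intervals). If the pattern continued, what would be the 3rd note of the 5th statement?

Grouping in 3s, the 3rd note of each cell is G#4, F#4, E4.
Extending down a 2nd: D4 → C4.

C4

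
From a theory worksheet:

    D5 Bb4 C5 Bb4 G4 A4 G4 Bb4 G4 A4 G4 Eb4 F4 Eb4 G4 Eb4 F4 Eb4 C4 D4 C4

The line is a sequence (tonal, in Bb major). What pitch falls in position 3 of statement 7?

With 7-note cells, note 3 of each statement runs C5, A4, F4.
Extending down a 3rd: D4 → Bb3 → G3 → Eb3.

Eb3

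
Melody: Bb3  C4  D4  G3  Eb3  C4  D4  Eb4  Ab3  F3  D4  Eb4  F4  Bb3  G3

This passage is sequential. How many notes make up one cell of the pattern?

There are 15 notes; a 5-note unit gives 3 cells:
Bb3 C4 D4 G3 Eb3 | C4 D4 Eb4 Ab3 F3 | D4 Eb4 F4 Bb3 G3
Every group is a transposition up a 2nd of the one before; no shorter unit works.

5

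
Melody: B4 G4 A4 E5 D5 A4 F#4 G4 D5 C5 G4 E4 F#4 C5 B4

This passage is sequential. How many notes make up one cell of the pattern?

5

15 notes total. Splitting into 3 groups of 5:
B4 G4 A4 E5 D5 | A4 F#4 G4 D5 C5 | G4 E4 F#4 C5 B4
Every group is a transposition down a 2nd of the one before; no shorter unit works.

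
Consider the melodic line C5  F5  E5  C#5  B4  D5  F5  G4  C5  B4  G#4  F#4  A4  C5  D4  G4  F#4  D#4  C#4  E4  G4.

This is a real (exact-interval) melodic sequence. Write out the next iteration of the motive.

Unit = 7 notes; the statements start on C5, G4, D4, moving down a 4th each time.
Statement 4 starts on A3 and keeps the same exact contour: A3 D4 C#4 A#3 G#3 B3 D4.

A3 D4 C#4 A#3 G#3 B3 D4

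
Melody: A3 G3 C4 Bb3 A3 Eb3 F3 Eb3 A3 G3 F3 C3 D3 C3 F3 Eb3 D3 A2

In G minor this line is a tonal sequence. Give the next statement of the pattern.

Bb2 A2 D3 C3 Bb2 F2

The 6-note cells begin on A3, F3, D3 — each down a 3rd from the last.
Statement 4 starts on Bb2 and keeps the same diatonic contour: Bb2 A2 D3 C3 Bb2 F2.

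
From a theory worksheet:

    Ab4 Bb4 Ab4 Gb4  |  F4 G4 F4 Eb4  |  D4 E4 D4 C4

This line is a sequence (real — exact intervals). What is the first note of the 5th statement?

The 4-note cells begin on Ab4, F4, D4 — each down a 3rd from the last.
Continuing: B3 → G#3. Statement 5 starts on G#3.

G#3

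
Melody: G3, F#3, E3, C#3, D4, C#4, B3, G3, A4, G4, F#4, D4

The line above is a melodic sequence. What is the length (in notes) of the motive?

4

There are 12 notes; a 4-note unit gives 3 cells:
G3 F#3 E3 C#3 | D4 C#4 B3 G3 | A4 G4 F#4 D4
Each cell is the previous one up a 5th — so the unit is 4 notes.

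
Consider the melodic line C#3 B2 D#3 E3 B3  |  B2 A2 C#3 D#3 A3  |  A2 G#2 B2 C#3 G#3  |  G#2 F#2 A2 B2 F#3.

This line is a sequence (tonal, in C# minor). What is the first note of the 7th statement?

D#2

Unit = 5 notes; the statements start on C#3, B2, A2, G#2, moving down a 2nd each time.
Continuing: F#2 → E2 → D#2. Statement 7 starts on D#2.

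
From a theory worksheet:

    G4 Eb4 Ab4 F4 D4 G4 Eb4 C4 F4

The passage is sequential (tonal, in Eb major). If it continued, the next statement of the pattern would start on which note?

D4

The 3-note cells begin on G4, F4, Eb4 — each down a 2nd from the last.
The next head, down a 2nd from Eb4, is D4.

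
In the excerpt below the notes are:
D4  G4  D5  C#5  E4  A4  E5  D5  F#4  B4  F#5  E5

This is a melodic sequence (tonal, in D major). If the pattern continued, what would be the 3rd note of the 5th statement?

The unit is 4 notes. Position-3 pitches of the 3 shown cells: D5, E5, F#5.
Extending up a 2nd: G5 → A5.

A5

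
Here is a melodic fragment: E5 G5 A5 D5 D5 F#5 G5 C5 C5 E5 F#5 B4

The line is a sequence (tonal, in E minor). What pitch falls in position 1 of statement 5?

A4

With 4-note cells, note 1 of each statement runs E5, D5, C5.
Each moves down a 2nd. Continuing: B4 → A4.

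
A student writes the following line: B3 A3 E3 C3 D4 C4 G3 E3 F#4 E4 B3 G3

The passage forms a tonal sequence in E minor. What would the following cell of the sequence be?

A4 G4 D4 B3

Unit = 4 notes; the statements start on B3, D4, F#4, moving up a 3rd each time.
Statement 4 starts on A4 and keeps the same diatonic contour: A4 G4 D4 B3.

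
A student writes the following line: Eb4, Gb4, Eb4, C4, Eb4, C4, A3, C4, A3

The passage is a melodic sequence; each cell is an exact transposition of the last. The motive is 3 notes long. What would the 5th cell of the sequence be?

With a 3-note motive the entries are Eb4, C4, A3, each down a 3rd from the previous.
Carrying on: F#3 → D#3.
Statement 5 starts on D#3 and keeps the same exact contour: D#3 F#3 D#3.

D#3 F#3 D#3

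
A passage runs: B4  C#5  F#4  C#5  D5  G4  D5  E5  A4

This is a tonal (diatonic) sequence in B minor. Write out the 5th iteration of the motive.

F#5 G5 C#5

With a 3-note motive the entries are B4, C#5, D5, each up a 2nd from the previous.
Extending up a 2nd: E5 → F#5.
Statement 5 starts on F#5 and keeps the same diatonic contour: F#5 G5 C#5.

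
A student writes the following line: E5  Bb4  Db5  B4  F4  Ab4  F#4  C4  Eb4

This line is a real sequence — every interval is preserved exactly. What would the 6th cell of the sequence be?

With a 3-note motive the entries are E5, B4, F#4, each down a 4th from the previous.
Extending down a 4th: C#4 → G#3 → D#3.
From D#3 the exact shape gives D#3 A2 C3.

D#3 A2 C3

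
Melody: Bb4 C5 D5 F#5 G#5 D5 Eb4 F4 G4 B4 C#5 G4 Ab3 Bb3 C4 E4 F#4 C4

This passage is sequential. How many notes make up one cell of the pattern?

6

18 notes total. Splitting into 3 groups of 6:
Bb4 C5 D5 F#5 G#5 D5 | Eb4 F4 G4 B4 C#5 G4 | Ab3 Bb3 C4 E4 F#4 C4
Every group is a transposition down a 5th of the one before; no shorter unit works.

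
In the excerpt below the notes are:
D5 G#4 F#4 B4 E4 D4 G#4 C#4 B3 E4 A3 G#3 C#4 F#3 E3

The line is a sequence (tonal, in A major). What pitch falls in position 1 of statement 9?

The unit is 3 notes. Position-1 pitches of the 5 shown cells: D5, B4, G#4, E4, C#4.
Each moves down a 3rd. Continuing: A3 → F#3 → D3 → B2.

B2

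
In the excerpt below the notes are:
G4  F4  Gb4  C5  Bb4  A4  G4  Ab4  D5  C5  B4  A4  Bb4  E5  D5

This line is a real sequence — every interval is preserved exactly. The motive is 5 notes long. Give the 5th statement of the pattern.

With a 5-note motive the entries are G4, A4, B4, each up a 2nd from the previous.
Continuing the starts: C#5 → D#5.
So cell 5 is D#5 C#5 D5 G#5 F#5.

D#5 C#5 D5 G#5 F#5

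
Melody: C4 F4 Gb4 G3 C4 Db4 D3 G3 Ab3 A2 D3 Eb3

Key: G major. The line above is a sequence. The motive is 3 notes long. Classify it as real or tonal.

real

Each cell has the same semitone pattern (5, 1) — intervals are preserved exactly.
And F4 lies outside G major, so the sequence is real rather than tonal.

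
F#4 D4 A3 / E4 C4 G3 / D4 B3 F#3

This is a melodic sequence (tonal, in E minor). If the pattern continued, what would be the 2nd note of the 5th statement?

Grouping in 3s, the 2nd note of each cell is D4, C4, B3.
Extending down a 2nd: A3 → G3.

G3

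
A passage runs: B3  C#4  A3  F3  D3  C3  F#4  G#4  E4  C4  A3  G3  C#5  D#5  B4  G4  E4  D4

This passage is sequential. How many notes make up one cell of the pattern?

18 notes total. Splitting into 3 groups of 6:
B3 C#4 A3 F3 D3 C3 | F#4 G#4 E4 C4 A3 G3 | C#5 D#5 B4 G4 E4 D4
Every group is a transposition up a 5th of the one before; no shorter unit works.

6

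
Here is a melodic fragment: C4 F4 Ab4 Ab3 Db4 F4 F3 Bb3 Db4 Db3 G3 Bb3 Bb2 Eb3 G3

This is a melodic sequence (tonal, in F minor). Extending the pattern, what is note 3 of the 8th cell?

Ab2

With 3-note cells, note 3 of each statement runs Ab4, F4, Db4, Bb3, G3.
Carrying that down a 3rd forward: Eb3 → C3 → Ab2.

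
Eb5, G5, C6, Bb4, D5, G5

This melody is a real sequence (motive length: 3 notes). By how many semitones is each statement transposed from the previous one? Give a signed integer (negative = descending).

The 3-note cells begin on Eb5, Bb4 — each down a 4th from the last.
Counting half-steps from Eb5 to Bb4: -5.

-5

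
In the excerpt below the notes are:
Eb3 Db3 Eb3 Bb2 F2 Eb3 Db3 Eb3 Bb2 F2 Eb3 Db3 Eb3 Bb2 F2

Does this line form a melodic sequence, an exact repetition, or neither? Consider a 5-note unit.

Each 5-note cell is identical (Eb3 Db3 Eb3 Bb2 F2), restated at the same pitch.

repetition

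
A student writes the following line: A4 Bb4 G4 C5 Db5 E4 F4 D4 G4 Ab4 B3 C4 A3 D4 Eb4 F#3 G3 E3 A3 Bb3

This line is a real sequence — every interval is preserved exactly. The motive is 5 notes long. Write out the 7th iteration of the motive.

D#2 E2 C#2 F#2 G2

The 5-note cells begin on A4, E4, B3, F#3 — each down a 4th from the last.
Continuing the starts: C#3 → G#2 → D#2.
Statement 7 starts on D#2 and keeps the same exact contour: D#2 E2 C#2 F#2 G2.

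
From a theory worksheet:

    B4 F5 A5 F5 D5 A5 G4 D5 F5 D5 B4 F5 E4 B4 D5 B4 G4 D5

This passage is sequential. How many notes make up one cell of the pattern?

There are 18 notes; a 6-note unit gives 3 cells:
B4 F5 A5 F5 D5 A5 | G4 D5 F5 D5 B4 F5 | E4 B4 D5 B4 G4 D5
That's a consistent down a 3rd shift per cell, and no other grouping gives one.

6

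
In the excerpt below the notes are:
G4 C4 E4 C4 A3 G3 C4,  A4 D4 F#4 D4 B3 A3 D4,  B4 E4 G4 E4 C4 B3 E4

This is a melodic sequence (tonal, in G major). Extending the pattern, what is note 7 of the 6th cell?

The unit is 7 notes. Position-7 pitches of the 3 shown cells: C4, D4, E4.
Carrying that up a 2nd forward: F#4 → G4 → A4.

A4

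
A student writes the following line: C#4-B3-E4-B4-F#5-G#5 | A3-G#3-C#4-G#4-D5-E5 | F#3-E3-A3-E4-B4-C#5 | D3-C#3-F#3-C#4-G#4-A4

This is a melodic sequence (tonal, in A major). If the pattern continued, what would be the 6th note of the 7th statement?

With 6-note cells, note 6 of each statement runs G#5, E5, C#5, A4.
Extending down a 3rd: F#4 → D4 → B3.

B3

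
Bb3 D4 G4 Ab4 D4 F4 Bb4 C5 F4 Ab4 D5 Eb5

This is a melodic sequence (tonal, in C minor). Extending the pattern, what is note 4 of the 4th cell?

The unit is 4 notes. Position-4 pitches of the 3 shown cells: Ab4, C5, Eb5.
Each moves up a 3rd; the next is G5.

G5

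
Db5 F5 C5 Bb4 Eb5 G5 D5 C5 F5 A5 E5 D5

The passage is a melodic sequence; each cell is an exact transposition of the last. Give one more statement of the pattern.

G5 B5 F#5 E5

The 4-note cells begin on Db5, Eb5, F5 — each up a 2nd from the last.
Statement 4 starts on G5 and keeps the same exact contour: G5 B5 F#5 E5.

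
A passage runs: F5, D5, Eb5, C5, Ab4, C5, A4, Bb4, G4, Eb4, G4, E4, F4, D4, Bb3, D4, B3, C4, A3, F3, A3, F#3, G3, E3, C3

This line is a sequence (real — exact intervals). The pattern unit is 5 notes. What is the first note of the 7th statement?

B2

With a 5-note motive the entries are F5, C5, G4, D4, A3, each down a 4th from the previous.
Extending the heads down a 4th: E3 → B2.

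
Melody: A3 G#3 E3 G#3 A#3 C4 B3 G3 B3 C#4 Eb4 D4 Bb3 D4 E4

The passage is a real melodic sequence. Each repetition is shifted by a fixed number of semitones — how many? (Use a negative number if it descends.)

3

The 5-note cells begin on A3, C4, Eb4 — each up a 3rd from the last.
A3 to C4 spans +3 semitones.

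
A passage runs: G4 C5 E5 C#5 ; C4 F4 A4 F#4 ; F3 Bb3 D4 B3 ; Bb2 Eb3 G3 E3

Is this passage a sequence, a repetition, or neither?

sequence

Each 4-note cell is the previous one transposed down a 5th.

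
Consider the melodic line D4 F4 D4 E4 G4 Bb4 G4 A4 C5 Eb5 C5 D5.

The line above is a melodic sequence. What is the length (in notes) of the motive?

There are 12 notes; a 4-note unit gives 3 cells:
D4 F4 D4 E4 | G4 Bb4 G4 A4 | C5 Eb5 C5 D5
That's a consistent up a 4th shift per cell, and no other grouping gives one.

4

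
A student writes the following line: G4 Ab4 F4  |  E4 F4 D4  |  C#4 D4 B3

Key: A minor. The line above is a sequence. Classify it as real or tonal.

real

Each cell has the same semitone pattern (1, -3) — intervals are preserved exactly.
And Ab4 lies outside A minor, so the sequence is real rather than tonal.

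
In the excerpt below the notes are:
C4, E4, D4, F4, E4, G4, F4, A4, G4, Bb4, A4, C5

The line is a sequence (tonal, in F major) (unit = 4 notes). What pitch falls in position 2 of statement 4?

The unit is 4 notes. Position-2 pitches of the 3 shown cells: E4, G4, Bb4.
From Bb4, up a 3rd gives D5.

D5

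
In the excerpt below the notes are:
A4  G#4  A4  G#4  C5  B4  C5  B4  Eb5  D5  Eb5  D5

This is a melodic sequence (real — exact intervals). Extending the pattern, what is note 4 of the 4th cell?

The unit is 4 notes. Position-4 pitches of the 3 shown cells: G#4, B4, D5.
Each moves up a 3rd; the next is F5.

F5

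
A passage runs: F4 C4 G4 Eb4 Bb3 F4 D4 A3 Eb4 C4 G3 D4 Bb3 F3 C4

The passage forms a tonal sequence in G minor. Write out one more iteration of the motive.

Unit = 3 notes; the statements start on F4, Eb4, D4, C4, Bb3, moving down a 2nd each time.
Statement 6 starts on A3 and keeps the same diatonic contour: A3 Eb3 Bb3.

A3 Eb3 Bb3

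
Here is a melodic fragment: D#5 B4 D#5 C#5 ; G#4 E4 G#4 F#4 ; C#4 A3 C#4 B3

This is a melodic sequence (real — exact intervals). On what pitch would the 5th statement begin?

B2

Unit = 4 notes; the statements start on D#5, G#4, C#4, moving down a 5th each time.
Extending the heads down a 5th: F#3 → B2.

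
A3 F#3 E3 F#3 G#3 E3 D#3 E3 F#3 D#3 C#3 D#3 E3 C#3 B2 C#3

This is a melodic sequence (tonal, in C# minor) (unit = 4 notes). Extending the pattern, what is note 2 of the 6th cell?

The unit is 4 notes. Position-2 pitches of the 4 shown cells: F#3, E3, D#3, C#3.
Extending down a 2nd: B2 → A2.

A2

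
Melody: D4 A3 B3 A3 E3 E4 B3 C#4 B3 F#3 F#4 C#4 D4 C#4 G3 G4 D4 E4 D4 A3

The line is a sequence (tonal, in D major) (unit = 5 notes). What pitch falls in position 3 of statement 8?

B4

With 5-note cells, note 3 of each statement runs B3, C#4, D4, E4.
Extending up a 2nd: F#4 → G4 → A4 → B4.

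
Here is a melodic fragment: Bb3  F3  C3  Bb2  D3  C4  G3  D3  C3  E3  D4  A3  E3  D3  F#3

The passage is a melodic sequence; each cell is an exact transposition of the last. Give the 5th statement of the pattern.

The 5-note cells begin on Bb3, C4, D4 — each up a 2nd from the last.
Extending up a 2nd: E4 → F#4.
Statement 5 starts on F#4 and keeps the same exact contour: F#4 C#4 G#3 F#3 A#3.

F#4 C#4 G#3 F#3 A#3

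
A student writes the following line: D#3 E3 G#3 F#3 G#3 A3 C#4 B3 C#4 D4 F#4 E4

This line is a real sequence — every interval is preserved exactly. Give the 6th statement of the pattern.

E5 F5 A5 G5

Taking 4-note groups, the heads are D#3, G#3, C#4: the pattern moves up a 4th.
Continuing the starts: F#4 → B4 → E5.
From E5 the exact shape gives E5 F5 A5 G5.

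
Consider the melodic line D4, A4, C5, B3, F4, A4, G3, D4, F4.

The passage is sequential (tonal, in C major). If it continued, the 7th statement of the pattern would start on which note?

F2

Taking 3-note groups, the heads are D4, B3, G3: the pattern moves down a 3rd.
Continuing: E3 → C3 → A2 → F2. Statement 7 starts on F2.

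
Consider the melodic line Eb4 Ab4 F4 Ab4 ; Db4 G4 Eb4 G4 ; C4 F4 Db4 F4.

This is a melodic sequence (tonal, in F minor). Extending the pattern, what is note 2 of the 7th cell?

Grouping in 4s, the 2nd note of each cell is Ab4, G4, F4.
Carrying that down a 2nd forward: Eb4 → Db4 → C4 → Bb3.

Bb3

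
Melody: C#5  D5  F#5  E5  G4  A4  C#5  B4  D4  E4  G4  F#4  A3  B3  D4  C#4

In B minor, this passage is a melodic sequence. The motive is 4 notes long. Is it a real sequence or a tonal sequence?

Every note is diatonic to B minor.
Cell 1 has +1 semitones from note 1 to 2, but cell 2 has +2 — the interval quality changes while the contour stays the same, which is the hallmark of a tonal sequence.

tonal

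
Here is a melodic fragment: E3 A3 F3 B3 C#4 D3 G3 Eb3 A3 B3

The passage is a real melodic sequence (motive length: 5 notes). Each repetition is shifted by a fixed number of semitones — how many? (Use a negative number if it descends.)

-2

With a 5-note motive the entries are E3, D3, each down a 2nd from the previous.
E3 to D3 spans -2 semitones.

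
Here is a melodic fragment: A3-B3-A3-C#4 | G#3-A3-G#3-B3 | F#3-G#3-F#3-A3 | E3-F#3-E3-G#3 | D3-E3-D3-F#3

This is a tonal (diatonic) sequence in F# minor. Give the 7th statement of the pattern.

Unit = 4 notes; the statements start on A3, G#3, F#3, E3, D3, moving down a 2nd each time.
Carrying on: C#3 → B2.
So cell 7 is B2 C#3 B2 D3.

B2 C#3 B2 D3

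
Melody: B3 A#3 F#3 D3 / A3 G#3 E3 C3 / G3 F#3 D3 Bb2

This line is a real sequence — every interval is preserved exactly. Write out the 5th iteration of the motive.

The 4-note cells begin on B3, A3, G3 — each down a 2nd from the last.
Continuing the starts: F3 → Eb3.
From Eb3 the exact shape gives Eb3 D3 Bb2 Gb2.

Eb3 D3 Bb2 Gb2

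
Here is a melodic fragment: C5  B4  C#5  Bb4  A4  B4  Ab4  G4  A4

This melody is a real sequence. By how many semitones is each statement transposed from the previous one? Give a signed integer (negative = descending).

-2

Taking 3-note groups, the heads are C5, Bb4, Ab4: the pattern moves down a 2nd.
C5 to Bb4 spans -2 semitones.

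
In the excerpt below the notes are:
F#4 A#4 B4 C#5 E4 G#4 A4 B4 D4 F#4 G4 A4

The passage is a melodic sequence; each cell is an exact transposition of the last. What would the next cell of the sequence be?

With a 4-note motive the entries are F#4, E4, D4, each down a 2nd from the previous.
From C4 the exact shape gives C4 E4 F4 G4.

C4 E4 F4 G4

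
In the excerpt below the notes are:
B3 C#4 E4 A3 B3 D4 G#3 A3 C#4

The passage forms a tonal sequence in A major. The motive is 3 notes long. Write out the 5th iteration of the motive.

E3 F#3 A3

The 3-note cells begin on B3, A3, G#3 — each down a 2nd from the last.
Carrying on: F#3 → E3.
So cell 5 is E3 F#3 A3.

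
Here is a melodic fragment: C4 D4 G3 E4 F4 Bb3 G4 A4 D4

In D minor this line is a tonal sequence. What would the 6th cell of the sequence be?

Unit = 3 notes; the statements start on C4, E4, G4, moving up a 3rd each time.
Extending up a 3rd: Bb4 → D5 → F5.
Statement 6 starts on F5 and keeps the same diatonic contour: F5 G5 C5.

F5 G5 C5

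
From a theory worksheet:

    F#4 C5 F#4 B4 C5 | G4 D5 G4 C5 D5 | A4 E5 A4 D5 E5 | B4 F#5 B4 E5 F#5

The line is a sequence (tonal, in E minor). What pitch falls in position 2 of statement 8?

C6

Grouping in 5s, the 2nd note of each cell is C5, D5, E5, F#5.
Each moves up a 2nd. Continuing: G5 → A5 → B5 → C6.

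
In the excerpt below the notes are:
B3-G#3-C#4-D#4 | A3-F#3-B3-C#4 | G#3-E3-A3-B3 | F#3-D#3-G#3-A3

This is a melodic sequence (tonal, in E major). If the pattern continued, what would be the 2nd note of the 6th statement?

B2

Grouping in 4s, the 2nd note of each cell is G#3, F#3, E3, D#3.
Carrying that down a 2nd forward: C#3 → B2.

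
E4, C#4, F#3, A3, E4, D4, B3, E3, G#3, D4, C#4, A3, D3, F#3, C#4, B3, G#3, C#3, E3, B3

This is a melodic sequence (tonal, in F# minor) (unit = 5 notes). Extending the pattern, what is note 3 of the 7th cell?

G#2

Grouping in 5s, the 3rd note of each cell is F#3, E3, D3, C#3.
Each moves down a 2nd. Continuing: B2 → A2 → G#2.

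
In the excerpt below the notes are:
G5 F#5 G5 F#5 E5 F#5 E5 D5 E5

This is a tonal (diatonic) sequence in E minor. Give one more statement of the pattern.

The 3-note cells begin on G5, F#5, E5 — each down a 2nd from the last.
From D5 the diatonic shape gives D5 C5 D5.

D5 C5 D5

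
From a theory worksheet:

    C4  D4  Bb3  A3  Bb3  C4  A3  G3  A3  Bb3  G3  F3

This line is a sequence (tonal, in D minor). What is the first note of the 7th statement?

Unit = 4 notes; the statements start on C4, Bb3, A3, moving down a 2nd each time.
Continuing: G3 → F3 → E3 → D3. Statement 7 starts on D3.

D3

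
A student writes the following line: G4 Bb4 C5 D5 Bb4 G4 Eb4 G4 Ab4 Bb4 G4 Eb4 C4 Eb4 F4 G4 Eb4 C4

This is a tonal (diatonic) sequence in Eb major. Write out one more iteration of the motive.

Taking 6-note groups, the heads are G4, Eb4, C4: the pattern moves down a 3rd.
So cell 4 is Ab3 C4 D4 Eb4 C4 Ab3.

Ab3 C4 D4 Eb4 C4 Ab3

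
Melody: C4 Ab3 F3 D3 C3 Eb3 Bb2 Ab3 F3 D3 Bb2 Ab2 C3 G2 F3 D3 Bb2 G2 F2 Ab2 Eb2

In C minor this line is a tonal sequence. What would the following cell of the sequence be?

D3 Bb2 G2 Eb2 D2 F2 C2

The 7-note cells begin on C4, Ab3, F3 — each down a 3rd from the last.
Statement 4 starts on D3 and keeps the same diatonic contour: D3 Bb2 G2 Eb2 D2 F2 C2.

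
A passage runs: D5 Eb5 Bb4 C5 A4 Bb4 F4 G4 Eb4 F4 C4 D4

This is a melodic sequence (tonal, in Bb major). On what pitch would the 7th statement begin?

Taking 4-note groups, the heads are D5, A4, Eb4: the pattern moves down a 4th.
Continuing: Bb3 → F3 → C3 → G2. Statement 7 starts on G2.

G2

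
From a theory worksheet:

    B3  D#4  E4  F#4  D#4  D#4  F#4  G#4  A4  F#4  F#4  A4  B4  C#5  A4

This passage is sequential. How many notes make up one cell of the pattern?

15 notes total. Splitting into 3 groups of 5:
B3 D#4 E4 F#4 D#4 | D#4 F#4 G#4 A4 F#4 | F#4 A4 B4 C#5 A4
Every group is a transposition up a 3rd of the one before; no shorter unit works.

5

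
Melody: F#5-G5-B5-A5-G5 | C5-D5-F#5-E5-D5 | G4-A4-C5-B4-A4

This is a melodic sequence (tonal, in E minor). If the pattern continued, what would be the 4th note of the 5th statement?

C4

Grouping in 5s, the 4th note of each cell is A5, E5, B4.
Carrying that down a 4th forward: F#4 → C4.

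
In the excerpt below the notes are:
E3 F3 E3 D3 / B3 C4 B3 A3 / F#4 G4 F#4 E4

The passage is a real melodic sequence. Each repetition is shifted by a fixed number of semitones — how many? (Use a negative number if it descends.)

7

With a 4-note motive the entries are E3, B3, F#4, each up a 5th from the previous.
Counting half-steps from E3 to B3: 7.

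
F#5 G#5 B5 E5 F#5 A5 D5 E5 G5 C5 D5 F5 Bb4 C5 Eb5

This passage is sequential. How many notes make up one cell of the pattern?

3

Try groups of 3 (5 cells in 15 notes):
F#5 G#5 B5 | E5 F#5 A5 | D5 E5 G5 | C5 D5 F5 | Bb4 C5 Eb5
Each cell is the previous one down a 2nd — so the unit is 3 notes.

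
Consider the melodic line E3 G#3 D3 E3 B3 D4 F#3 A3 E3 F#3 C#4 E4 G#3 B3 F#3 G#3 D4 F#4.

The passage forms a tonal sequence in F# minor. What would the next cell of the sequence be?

The 6-note cells begin on E3, F#3, G#3 — each up a 2nd from the last.
From A3 the diatonic shape gives A3 C#4 G#3 A3 E4 G#4.

A3 C#4 G#3 A3 E4 G#4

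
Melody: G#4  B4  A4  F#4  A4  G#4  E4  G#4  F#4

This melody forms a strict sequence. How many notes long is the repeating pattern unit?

Try groups of 3 (3 cells in 9 notes):
G#4 B4 A4 | F#4 A4 G#4 | E4 G#4 F#4
Each cell is the previous one down a 2nd — so the unit is 3 notes.

3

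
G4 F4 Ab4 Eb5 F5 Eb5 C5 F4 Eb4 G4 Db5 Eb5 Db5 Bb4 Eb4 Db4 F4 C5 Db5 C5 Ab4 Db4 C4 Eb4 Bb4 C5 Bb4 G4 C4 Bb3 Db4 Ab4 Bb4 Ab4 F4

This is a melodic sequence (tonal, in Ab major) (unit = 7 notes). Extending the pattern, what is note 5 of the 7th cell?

G4

The unit is 7 notes. Position-5 pitches of the 5 shown cells: F5, Eb5, Db5, C5, Bb4.
Carrying that down a 2nd forward: Ab4 → G4.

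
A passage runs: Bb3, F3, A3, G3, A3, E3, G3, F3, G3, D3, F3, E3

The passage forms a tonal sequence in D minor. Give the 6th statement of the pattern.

With a 4-note motive the entries are Bb3, A3, G3, each down a 2nd from the previous.
Extending down a 2nd: F3 → E3 → D3.
From D3 the diatonic shape gives D3 A2 C3 Bb2.

D3 A2 C3 Bb2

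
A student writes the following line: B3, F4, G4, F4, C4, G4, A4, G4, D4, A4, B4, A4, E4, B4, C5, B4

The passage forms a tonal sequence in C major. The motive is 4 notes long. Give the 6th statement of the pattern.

Taking 4-note groups, the heads are B3, C4, D4, E4: the pattern moves up a 2nd.
Extending up a 2nd: F4 → G4.
From G4 the diatonic shape gives G4 D5 E5 D5.

G4 D5 E5 D5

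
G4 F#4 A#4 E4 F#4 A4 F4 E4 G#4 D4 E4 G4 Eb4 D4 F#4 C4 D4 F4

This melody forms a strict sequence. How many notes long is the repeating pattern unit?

There are 18 notes; a 6-note unit gives 3 cells:
G4 F#4 A#4 E4 F#4 A4 | F4 E4 G#4 D4 E4 G4 | Eb4 D4 F#4 C4 D4 F4
Every group is a transposition down a 2nd of the one before; no shorter unit works.

6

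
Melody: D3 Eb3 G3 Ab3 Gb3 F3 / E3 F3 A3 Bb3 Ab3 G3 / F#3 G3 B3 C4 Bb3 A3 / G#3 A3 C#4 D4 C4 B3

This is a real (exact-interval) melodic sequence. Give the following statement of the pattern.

Taking 6-note groups, the heads are D3, E3, F#3, G#3: the pattern moves up a 2nd.
So cell 5 is A#3 B3 D#4 E4 D4 C#4.

A#3 B3 D#4 E4 D4 C#4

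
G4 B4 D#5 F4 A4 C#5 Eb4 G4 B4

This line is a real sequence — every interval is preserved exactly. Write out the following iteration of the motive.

Taking 3-note groups, the heads are G4, F4, Eb4: the pattern moves down a 2nd.
So cell 4 is Db4 F4 A4.

Db4 F4 A4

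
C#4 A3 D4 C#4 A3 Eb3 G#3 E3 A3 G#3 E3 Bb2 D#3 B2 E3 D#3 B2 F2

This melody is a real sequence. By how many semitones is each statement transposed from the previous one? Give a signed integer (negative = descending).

With a 6-note motive the entries are C#4, G#3, D#3, each down a 4th from the previous.
C#4→G#3 is 56 − 61 = -5 semitones.

-5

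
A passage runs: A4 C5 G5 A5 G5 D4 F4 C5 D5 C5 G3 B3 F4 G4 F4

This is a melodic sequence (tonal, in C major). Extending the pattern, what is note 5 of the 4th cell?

B3

The unit is 5 notes. Position-5 pitches of the 3 shown cells: G5, C5, F4.
One more down a 5th gives B3.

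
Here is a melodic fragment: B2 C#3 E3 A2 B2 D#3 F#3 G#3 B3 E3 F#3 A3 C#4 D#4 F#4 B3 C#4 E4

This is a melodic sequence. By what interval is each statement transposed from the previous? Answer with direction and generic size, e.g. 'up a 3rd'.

Taking 6-note groups, the heads are B2, F#3, C#4: the pattern moves up a 5th.
From B2 to F#3: up a 5th.

up a 5th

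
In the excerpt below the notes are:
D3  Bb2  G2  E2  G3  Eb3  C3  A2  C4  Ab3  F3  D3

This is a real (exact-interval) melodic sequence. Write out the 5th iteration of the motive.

The 4-note cells begin on D3, G3, C4 — each up a 4th from the last.
Extending up a 4th: F4 → Bb4.
So cell 5 is Bb4 Gb4 Eb4 C4.

Bb4 Gb4 Eb4 C4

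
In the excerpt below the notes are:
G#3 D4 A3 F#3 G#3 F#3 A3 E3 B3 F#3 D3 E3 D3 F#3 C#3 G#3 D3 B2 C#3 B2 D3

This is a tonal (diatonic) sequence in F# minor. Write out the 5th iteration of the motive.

F#2 C#3 G#2 E2 F#2 E2 G#2

Unit = 7 notes; the statements start on G#3, E3, C#3, moving down a 3rd each time.
Extending down a 3rd: A2 → F#2.
Statement 5 starts on F#2 and keeps the same diatonic contour: F#2 C#3 G#2 E2 F#2 E2 G#2.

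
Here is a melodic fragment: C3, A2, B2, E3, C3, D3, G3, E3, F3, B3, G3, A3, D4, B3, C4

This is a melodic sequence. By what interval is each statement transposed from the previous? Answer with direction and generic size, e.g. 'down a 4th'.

up a 3rd

Taking 3-note groups, the heads are C3, E3, G3, B3, D4: the pattern moves up a 3rd.
C3 to E3 is up a 3rd.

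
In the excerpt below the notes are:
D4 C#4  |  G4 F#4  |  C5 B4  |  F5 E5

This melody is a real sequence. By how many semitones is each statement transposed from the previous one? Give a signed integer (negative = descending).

With a 2-note motive the entries are D4, G4, C5, F5, each up a 4th from the previous.
D4 to G4 spans +5 semitones.

5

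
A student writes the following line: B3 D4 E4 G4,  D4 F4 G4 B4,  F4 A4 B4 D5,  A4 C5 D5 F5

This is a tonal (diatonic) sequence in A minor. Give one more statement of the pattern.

Taking 4-note groups, the heads are B3, D4, F4, A4: the pattern moves up a 3rd.
From C5 the diatonic shape gives C5 E5 F5 A5.

C5 E5 F5 A5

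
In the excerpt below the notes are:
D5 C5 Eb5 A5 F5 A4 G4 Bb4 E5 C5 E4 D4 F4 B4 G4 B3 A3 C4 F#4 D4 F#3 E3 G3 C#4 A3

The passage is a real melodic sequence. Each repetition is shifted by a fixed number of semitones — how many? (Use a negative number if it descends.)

With a 5-note motive the entries are D5, A4, E4, B3, F#3, each down a 4th from the previous.
D5→A4 is 69 − 74 = -5 semitones.

-5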